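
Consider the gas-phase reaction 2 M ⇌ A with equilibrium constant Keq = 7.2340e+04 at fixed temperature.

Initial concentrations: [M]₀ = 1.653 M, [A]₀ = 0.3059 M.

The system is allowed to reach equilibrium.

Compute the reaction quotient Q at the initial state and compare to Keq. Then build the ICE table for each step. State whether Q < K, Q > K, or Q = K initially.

Q₀ = 0.112; Q < K (proceeds forward)

Q₀ = 0.112 vs Keq = 7.2340e+04 ⇒ Q<K, forward
Step 1:
                  M         A
  I           1.653    0.3059
  C          -1.649    0.8245
  E        0.003953      1.13
  solve Keq expr → x = 0.8245; check Q = 7.2340e+04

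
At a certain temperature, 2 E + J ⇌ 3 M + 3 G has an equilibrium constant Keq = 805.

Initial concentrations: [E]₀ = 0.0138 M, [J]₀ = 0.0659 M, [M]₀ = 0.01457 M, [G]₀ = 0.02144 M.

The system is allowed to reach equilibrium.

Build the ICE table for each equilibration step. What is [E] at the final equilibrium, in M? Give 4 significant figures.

Q₀ = 2.4289e-06 vs Keq = 805 ⇒ Q<K, forward
Step 1:
                  E         J         M         G
  Initial    0.0138    0.0659   0.01457   0.02144
  Change   -0.01379 -0.006896   0.02069   0.02069
  Equil   8.3059e-06     0.059   0.03526   0.04213
  solve Keq expr → x = 0.006896; check Q = 805

[E]_eq = 8.3059e-06 M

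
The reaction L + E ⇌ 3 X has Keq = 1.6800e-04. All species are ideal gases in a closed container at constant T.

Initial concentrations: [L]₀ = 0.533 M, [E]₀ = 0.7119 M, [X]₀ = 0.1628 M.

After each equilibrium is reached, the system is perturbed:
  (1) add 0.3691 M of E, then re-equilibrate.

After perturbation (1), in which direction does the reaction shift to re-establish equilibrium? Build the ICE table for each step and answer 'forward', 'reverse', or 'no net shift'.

Direction: forward

Q₀ = 0.01137 vs Keq = 1.6800e-04 ⇒ Q>K, reverse
Step 1:
                   L          E          X
  Initial      0.533     0.7119     0.1628
  Change     0.04037    0.04037    -0.1211
  Equil       0.5734     0.7523    0.04169
  solve Keq expr → x = -0.04037; check Q = 1.6800e-04
Then add 0.3691 M of E.
Step 2:
                   L          E          X
  Initial     0.5734      1.121    0.04169
  Change   -0.001951  -0.001951   0.005852
  Equil       0.5714      1.119    0.04754
  solve Keq expr → x = 0.001951; check Q = 1.6800e-04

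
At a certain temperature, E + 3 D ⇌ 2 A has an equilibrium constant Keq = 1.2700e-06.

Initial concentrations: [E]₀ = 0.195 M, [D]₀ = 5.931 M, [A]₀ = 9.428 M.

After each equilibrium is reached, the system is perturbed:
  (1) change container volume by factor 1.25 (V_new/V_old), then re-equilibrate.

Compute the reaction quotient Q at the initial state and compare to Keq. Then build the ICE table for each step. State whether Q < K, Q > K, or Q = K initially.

Q₀ = 2.185 vs Keq = 1.2700e-06 ⇒ Q>K, reverse
Step 1:
                  E         D         A
  Initial     0.195     5.931     9.428
  Change      4.606     13.82    -9.211
  Equil       4.801     19.75    0.2167
  solve Keq expr → x = -4.606; check Q = 1.2700e-06
Then change container volume by factor 1.25 (V_new/V_old).
Step 2:
                  E         D         A
  Initial     3.841      15.8    0.1734
  Change    0.01685   0.05055   -0.0337
  Equil       3.857     15.85    0.1397
  solve Keq expr → x = -0.01685; check Q = 1.2700e-06

Q₀ = 2.185; Q > K (proceeds reverse)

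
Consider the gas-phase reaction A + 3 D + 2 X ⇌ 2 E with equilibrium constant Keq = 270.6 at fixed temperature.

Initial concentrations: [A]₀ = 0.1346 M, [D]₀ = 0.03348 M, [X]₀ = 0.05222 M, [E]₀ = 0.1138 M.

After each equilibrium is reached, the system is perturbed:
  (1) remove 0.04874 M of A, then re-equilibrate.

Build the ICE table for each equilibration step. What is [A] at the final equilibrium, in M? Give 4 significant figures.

[A]_eq = 0.1228 M

Q₀ = 9.4018e+05 vs Keq = 270.6 ⇒ Q>K, reverse
Step 1:
                   A          D          X          E
  Initial     0.1346    0.03348    0.05222     0.1138
  Change     0.03527     0.1058    0.07054   -0.07054
  Equil       0.1699     0.1393     0.1228    0.04326
  solve Keq expr → x = -0.03527; check Q = 270.6
Then remove 0.04874 M of A.
Step 2:
                   A          D          X          E
  Initial     0.1211     0.1393     0.1228    0.04326
  Change     0.00169   0.005071    0.00338   -0.00338
  Equil       0.1228     0.1444     0.1261    0.03988
  solve Keq expr → x = -0.00169; check Q = 270.6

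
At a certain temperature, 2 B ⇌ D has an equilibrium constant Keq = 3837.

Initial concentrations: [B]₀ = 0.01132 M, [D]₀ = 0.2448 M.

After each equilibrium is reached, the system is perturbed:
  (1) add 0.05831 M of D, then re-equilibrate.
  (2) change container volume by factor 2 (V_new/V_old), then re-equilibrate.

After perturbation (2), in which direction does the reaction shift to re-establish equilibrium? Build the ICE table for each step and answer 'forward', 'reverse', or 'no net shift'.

Q₀ = 1910 vs Keq = 3837 ⇒ Q<K, forward
Step 1:
                    B           D
  init        0.01132      0.2448
  Δ         -0.003306    0.001653
  eq         0.008014      0.2465
  solve Keq expr → x = 0.001653; check Q = 3837
Then add 0.05831 M of D.
Step 2:
                    B           D
  init       0.008014      0.3048
  Δ        8.9129e-04 -4.4564e-04
  eq         0.008906      0.3043
  solve Keq expr → x = -4.4564e-04; check Q = 3837
Then change container volume by factor 2 (V_new/V_old).
Step 3:
                    B           D
  init       0.004453      0.1522
  Δ          0.001826 -9.1276e-04
  eq         0.006278      0.1512
  solve Keq expr → x = -9.1276e-04; check Q = 3837

Direction: reverse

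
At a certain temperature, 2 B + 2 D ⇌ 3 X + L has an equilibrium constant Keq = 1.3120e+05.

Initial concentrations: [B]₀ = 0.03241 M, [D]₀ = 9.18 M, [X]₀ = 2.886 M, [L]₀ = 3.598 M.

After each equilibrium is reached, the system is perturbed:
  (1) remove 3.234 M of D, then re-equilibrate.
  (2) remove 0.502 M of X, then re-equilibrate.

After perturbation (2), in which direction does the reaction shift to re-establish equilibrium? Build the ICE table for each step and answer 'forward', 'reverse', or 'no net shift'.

Q₀ = 977 vs Keq = 1.3120e+05 ⇒ Q<K, forward
Step 1:
                    B           D           X           L
  Initial     0.03241        9.18       2.886       3.598
  Change     -0.02953    -0.02953      0.0443     0.01477
  Equil      0.002877        9.15        2.93       3.613
  solve Keq expr → x = 0.01477; check Q = 1.3120e+05
Then remove 3.234 M of D.
Step 2:
                    B           D           X           L
  Initial    0.002877       5.916        2.93       3.613
  Change     0.001565    0.001565   -0.002348 -7.8268e-04
  Equil      0.004442       5.918       2.928       3.612
  solve Keq expr → x = -7.8268e-04; check Q = 1.3120e+05
Then remove 0.502 M of X.
Step 3:
                    B           D           X           L
  Initial    0.004442       5.918       2.426       3.612
  Change    -0.001088   -0.001088    0.001631  5.4383e-04
  Equil      0.003354       5.917       2.428       3.613
  solve Keq expr → x = 5.4383e-04; check Q = 1.3120e+05

Direction: forward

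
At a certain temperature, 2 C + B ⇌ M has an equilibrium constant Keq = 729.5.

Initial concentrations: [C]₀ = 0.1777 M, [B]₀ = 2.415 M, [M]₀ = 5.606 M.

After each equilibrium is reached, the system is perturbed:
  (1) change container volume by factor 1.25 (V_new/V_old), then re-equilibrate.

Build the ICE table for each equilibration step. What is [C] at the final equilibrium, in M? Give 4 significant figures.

[C]_eq = 0.05731 M

Q₀ = 73.51 vs Keq = 729.5 ⇒ Q<K, forward
Step 1:
                    C           B           M
  init         0.1777       2.415       5.606
  Δ           -0.1203    -0.06013     0.06013
  eq          0.05743       2.355       5.666
  solve Keq expr → x = 0.06013; check Q = 729.5
Then change container volume by factor 1.25 (V_new/V_old).
Step 2:
                    C           B           M
  init        0.04594       1.884       4.533
  Δ           0.01136    0.005682   -0.005682
  eq          0.05731        1.89       4.527
  solve Keq expr → x = -0.005682; check Q = 729.5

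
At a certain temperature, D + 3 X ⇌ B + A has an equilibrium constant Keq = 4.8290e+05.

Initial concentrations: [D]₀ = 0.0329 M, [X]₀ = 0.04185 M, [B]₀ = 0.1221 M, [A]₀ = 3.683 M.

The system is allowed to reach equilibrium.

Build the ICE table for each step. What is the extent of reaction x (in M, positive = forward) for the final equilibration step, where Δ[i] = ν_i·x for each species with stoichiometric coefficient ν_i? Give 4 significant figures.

x = 0.003326 M

Q₀ = 1.8648e+05 vs Keq = 4.8290e+05 ⇒ Q<K, forward
Step 1:
                  D         X         B         A
  init       0.0329   0.04185    0.1221     3.683
  Δ       -0.003326 -0.009978  0.003326  0.003326
  eq        0.02957   0.03187    0.1254     3.686
  solve Keq expr → x = 0.003326; check Q = 4.8290e+05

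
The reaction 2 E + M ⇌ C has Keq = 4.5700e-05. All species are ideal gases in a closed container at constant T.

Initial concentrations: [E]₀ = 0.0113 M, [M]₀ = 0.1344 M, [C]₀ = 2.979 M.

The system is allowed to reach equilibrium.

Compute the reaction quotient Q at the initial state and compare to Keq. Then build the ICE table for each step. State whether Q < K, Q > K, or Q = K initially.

Q₀ = 1.7359e+05; Q > K (proceeds reverse)

Q₀ = 1.7359e+05 vs Keq = 4.5700e-05 ⇒ Q>K, reverse
Step 1:
                  E         M         C
  I          0.0113    0.1344     2.979
  C           5.948     2.974    -2.974
  E           5.959     3.108  0.005045
  solve Keq expr → x = -2.974; check Q = 4.5700e-05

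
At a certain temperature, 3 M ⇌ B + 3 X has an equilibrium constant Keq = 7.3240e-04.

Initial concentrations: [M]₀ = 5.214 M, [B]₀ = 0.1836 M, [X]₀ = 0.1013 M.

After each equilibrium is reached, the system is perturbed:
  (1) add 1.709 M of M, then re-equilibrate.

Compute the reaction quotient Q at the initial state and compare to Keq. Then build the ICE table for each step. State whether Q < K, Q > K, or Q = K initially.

Q₀ = 1.3464e-06; Q < K (proceeds forward)

Q₀ = 1.3464e-06 vs Keq = 7.3240e-04 ⇒ Q<K, forward
Step 1:
                    M           B           X
  init          5.214      0.1836      0.1013
  Δ           -0.5011       0.167      0.5011
  eq            4.713      0.3506      0.6024
  solve Keq expr → x = 0.167; check Q = 7.3240e-04
Then add 1.709 M of M.
Step 2:
                    M           B           X
  init          6.422      0.3506      0.6024
  Δ           -0.1608     0.05361      0.1608
  eq            6.261      0.4043      0.7633
  solve Keq expr → x = 0.05361; check Q = 7.3240e-04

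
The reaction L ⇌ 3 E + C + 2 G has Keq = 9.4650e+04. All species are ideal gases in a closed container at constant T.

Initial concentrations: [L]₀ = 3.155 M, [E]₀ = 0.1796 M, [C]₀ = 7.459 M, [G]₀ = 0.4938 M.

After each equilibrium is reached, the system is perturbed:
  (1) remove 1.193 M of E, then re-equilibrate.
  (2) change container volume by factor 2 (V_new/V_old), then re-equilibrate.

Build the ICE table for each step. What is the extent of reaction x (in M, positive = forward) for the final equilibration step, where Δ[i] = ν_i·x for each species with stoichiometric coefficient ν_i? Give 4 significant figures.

Q₀ = 0.00334 vs Keq = 9.4650e+04 ⇒ Q<K, forward
Step 1:
                   L          E          C          G
  I            3.155     0.1796      7.459     0.4938
  C           -2.269      6.806      2.269      4.537
  E           0.8865      6.985      9.728      5.031
  solve Keq expr → x = 2.269; check Q = 9.4650e+04
Then remove 1.193 M of E.
Step 2:
                   L          E          C          G
  I           0.8865      5.792      9.728      5.031
  C          -0.1557     0.4671     0.1557     0.3114
  E           0.7308      6.259      9.883      5.342
  solve Keq expr → x = 0.1557; check Q = 9.4650e+04
Then change container volume by factor 2 (V_new/V_old).
Step 3:
                   L          E          C          G
  I           0.3654       3.13      4.942      2.671
  C          -0.3232     0.9697     0.3232     0.6464
  E          0.04217      4.099      5.265      3.318
  solve Keq expr → x = 0.3232; check Q = 9.4650e+04

x = 0.3232 M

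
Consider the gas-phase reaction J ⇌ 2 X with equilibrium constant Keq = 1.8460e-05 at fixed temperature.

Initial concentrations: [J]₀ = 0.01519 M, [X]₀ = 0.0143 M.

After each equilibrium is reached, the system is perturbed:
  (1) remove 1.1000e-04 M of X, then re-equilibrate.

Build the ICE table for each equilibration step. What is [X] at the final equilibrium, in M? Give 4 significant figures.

Q₀ = 0.01346 vs Keq = 1.8460e-05 ⇒ Q>K, reverse
Step 1:
                   J          X
  init       0.01519     0.0143
  Δ         0.006831   -0.01366
  eq         0.02202 6.3758e-04
  solve Keq expr → x = -0.006831; check Q = 1.8460e-05
Then remove 1.1000e-04 M of X.
Step 2:
                   J          X
  init       0.02202 5.2758e-04
  Δ       -5.4605e-05 1.0921e-04
  eq         0.02197 6.3679e-04
  solve Keq expr → x = 5.4605e-05; check Q = 1.8460e-05

[X]_eq = 6.3679e-04 M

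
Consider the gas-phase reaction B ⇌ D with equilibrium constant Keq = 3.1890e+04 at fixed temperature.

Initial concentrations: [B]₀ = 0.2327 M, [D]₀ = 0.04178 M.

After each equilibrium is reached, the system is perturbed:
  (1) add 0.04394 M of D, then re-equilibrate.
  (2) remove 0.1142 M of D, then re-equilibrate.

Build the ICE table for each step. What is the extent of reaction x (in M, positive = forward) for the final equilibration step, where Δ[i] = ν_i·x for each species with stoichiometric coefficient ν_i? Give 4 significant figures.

Q₀ = 0.1795 vs Keq = 3.1890e+04 ⇒ Q<K, forward
Step 1:
                   B          D
  init        0.2327    0.04178
  Δ          -0.2327     0.2327
  eq      8.6068e-06     0.2745
  solve Keq expr → x = 0.2327; check Q = 3.1890e+04
Then add 0.04394 M of D.
Step 2:
                   B          D
  init    8.6068e-06     0.3184
  Δ       1.3778e-06 -1.3778e-06
  eq      9.9846e-06     0.3184
  solve Keq expr → x = -1.3778e-06; check Q = 3.1890e+04
Then remove 0.1142 M of D.
Step 3:
                   B          D
  init    9.9846e-06     0.2042
  Δ       -3.5809e-06 3.5809e-06
  eq      6.4037e-06     0.2042
  solve Keq expr → x = 3.5809e-06; check Q = 3.1890e+04

x = 3.5809e-06 M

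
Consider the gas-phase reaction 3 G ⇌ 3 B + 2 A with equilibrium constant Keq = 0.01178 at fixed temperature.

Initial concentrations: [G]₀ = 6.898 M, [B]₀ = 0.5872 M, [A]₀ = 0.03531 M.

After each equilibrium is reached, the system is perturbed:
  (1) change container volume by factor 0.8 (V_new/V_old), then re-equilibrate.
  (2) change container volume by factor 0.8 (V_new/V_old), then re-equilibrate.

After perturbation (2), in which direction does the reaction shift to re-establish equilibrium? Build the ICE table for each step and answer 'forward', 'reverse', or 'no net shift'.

Q₀ = 7.6910e-07 vs Keq = 0.01178 ⇒ Q<K, forward
Step 1:
                    G           B           A
  I             6.898      0.5872     0.03531
  C            -1.048       1.048      0.6989
  E              5.85       1.635      0.7342
  solve Keq expr → x = 0.3494; check Q = 0.01178
Then change container volume by factor 0.8 (V_new/V_old).
Step 2:
                    G           B           A
  I             7.312       2.044      0.9177
  C            0.1294     -0.1294    -0.08628
  E             7.442       1.915      0.8314
  solve Keq expr → x = -0.04314; check Q = 0.01178
Then change container volume by factor 0.8 (V_new/V_old).
Step 3:
                    G           B           A
  I             9.302       2.394       1.039
  C            0.1506     -0.1506     -0.1004
  E             9.453       2.243      0.9389
  solve Keq expr → x = -0.0502; check Q = 0.01178

Direction: reverse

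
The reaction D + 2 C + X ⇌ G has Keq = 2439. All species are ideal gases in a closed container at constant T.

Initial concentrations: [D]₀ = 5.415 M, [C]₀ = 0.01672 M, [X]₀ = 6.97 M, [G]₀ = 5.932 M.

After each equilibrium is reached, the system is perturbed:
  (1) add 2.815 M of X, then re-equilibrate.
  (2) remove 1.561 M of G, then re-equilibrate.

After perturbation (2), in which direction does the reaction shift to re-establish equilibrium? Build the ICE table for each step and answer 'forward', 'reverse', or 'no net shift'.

Q₀ = 562.2 vs Keq = 2439 ⇒ Q<K, forward
Step 1:
                    D           C           X           G
  I             5.415     0.01672        6.97       5.932
  C         -0.004342   -0.008684   -0.004342    0.004342
  E             5.411    0.008036       6.966       5.936
  solve Keq expr → x = 0.004342; check Q = 2439
Then add 2.815 M of X.
Step 2:
                    D           C           X           G
  I             5.411    0.008036       9.781       5.936
  C       -6.2669e-04   -0.001253 -6.2669e-04  6.2669e-04
  E              5.41    0.006783        9.78       5.937
  solve Keq expr → x = 6.2669e-04; check Q = 2439
Then remove 1.561 M of G.
Step 3:
                    D           C           X           G
  I              5.41    0.006783        9.78       4.376
  C       -4.7942e-04 -9.5885e-04 -4.7942e-04  4.7942e-04
  E              5.41    0.005824        9.78       4.376
  solve Keq expr → x = 4.7942e-04; check Q = 2439

Direction: forward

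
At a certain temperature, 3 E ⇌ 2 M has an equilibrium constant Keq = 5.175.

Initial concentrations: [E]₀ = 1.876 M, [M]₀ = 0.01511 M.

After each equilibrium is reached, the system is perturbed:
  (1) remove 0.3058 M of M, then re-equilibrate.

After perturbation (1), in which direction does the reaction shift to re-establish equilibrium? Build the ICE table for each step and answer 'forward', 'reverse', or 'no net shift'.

Direction: forward

Q₀ = 3.4580e-05 vs Keq = 5.175 ⇒ Q<K, forward
Step 1:
                    E           M
  I             1.876     0.01511
  C            -1.335        0.89
  E             0.541      0.9051
  solve Keq expr → x = 0.445; check Q = 5.175
Then remove 0.3058 M of M.
Step 2:
                    E           M
  I             0.541      0.5993
  C              -0.1      0.0667
  E            0.4409       0.666
  solve Keq expr → x = 0.03335; check Q = 5.175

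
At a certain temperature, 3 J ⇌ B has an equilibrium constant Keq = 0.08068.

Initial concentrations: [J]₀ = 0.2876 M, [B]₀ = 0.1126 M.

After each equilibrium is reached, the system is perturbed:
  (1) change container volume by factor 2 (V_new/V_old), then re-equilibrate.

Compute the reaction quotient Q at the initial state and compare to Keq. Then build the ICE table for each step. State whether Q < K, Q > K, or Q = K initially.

Q₀ = 4.733; Q > K (proceeds reverse)

Q₀ = 4.733 vs Keq = 0.08068 ⇒ Q>K, reverse
Step 1:
                    J           B
  Initial      0.2876      0.1126
  Change       0.2909    -0.09698
  Equil        0.5785     0.01562
  solve Keq expr → x = -0.09698; check Q = 0.08068
Then change container volume by factor 2 (V_new/V_old).
Step 2:
                    J           B
  Initial      0.2893    0.007811
  Change      0.01651   -0.005505
  Equil        0.3058    0.002307
  solve Keq expr → x = -0.005505; check Q = 0.08068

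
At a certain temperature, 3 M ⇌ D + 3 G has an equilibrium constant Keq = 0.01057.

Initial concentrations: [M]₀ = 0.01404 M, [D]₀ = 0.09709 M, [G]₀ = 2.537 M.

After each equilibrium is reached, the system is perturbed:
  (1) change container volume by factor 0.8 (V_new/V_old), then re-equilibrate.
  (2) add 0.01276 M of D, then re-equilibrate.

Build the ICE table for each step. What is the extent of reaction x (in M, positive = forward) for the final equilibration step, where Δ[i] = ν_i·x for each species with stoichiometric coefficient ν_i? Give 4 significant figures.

Q₀ = 5.7284e+05 vs Keq = 0.01057 ⇒ Q>K, reverse
Step 1:
                    M           D           G
  Initial     0.01404     0.09709       2.537
  Change       0.2912    -0.09706     -0.2912
  Equil        0.3052  2.6536e-05       2.246
  solve Keq expr → x = -0.09706; check Q = 0.01057
Then change container volume by factor 0.8 (V_new/V_old).
Step 2:
                    M           D           G
  Initial      0.3815  3.3170e-05       2.807
  Change   1.9888e-05 -6.6293e-06 -1.9888e-05
  Equil        0.3816  2.6541e-05       2.807
  solve Keq expr → x = -6.6293e-06; check Q = 0.01057
Then add 0.01276 M of D.
Step 3:
                    M           D           G
  Initial      0.3816     0.01279       2.807
  Change      0.03825    -0.01275    -0.03825
  Equil        0.4198  3.6835e-05       2.769
  solve Keq expr → x = -0.01275; check Q = 0.01057

x = -0.01275 M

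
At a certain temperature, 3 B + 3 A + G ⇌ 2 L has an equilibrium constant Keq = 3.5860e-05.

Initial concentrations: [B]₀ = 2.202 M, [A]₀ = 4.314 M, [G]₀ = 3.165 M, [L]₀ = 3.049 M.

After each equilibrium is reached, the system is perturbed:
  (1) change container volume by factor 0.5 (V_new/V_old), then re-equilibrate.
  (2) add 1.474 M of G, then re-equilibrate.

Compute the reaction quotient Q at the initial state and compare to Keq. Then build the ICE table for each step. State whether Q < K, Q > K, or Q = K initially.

Q₀ = 0.003426 vs Keq = 3.5860e-05 ⇒ Q>K, reverse
Step 1:
                   B          A          G          L
  I            2.202      4.314      3.165      3.049
  C            2.067      2.067     0.6889     -1.378
  E            4.269      6.381      3.854      1.671
  solve Keq expr → x = -0.6889; check Q = 3.5860e-05
Then change container volume by factor 0.5 (V_new/V_old).
Step 2:
                   B          A          G          L
  I            8.538      12.76      7.708      3.342
  C           -3.246     -3.246     -1.082      2.164
  E            5.291      9.515      6.626      5.507
  solve Keq expr → x = 1.082; check Q = 3.5860e-05
Then add 1.474 M of G.
Step 3:
                   B          A          G          L
  I            5.291      9.515        8.1      5.507
  C          -0.1709    -0.1709   -0.05696     0.1139
  E             5.12      9.344      8.043       5.62
  solve Keq expr → x = 0.05696; check Q = 3.5860e-05

Q₀ = 0.003426; Q > K (proceeds reverse)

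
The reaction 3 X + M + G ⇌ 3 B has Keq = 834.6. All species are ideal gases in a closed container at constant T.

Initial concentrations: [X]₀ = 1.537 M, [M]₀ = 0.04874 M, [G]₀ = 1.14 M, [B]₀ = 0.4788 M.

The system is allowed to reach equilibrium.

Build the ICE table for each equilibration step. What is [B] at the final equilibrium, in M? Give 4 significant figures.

[B]_eq = 0.6247 M

Q₀ = 0.5441 vs Keq = 834.6 ⇒ Q<K, forward
Step 1:
                    X           M           G           B
  I             1.537     0.04874        1.14      0.4788
  C           -0.1459    -0.04864    -0.04864      0.1459
  E             1.391  9.9439e-05       1.091      0.6247
  solve Keq expr → x = 0.04864; check Q = 834.6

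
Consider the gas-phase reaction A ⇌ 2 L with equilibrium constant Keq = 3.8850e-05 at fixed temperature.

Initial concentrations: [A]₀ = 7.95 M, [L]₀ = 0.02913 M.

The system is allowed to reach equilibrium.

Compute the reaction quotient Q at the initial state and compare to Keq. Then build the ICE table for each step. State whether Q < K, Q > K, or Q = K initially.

Q₀ = 1.0674e-04; Q > K (proceeds reverse)

Q₀ = 1.0674e-04 vs Keq = 3.8850e-05 ⇒ Q>K, reverse
Step 1:
                    A           L
  I              7.95     0.02913
  C          0.005775    -0.01155
  E             7.956     0.01758
  solve Keq expr → x = -0.005775; check Q = 3.8850e-05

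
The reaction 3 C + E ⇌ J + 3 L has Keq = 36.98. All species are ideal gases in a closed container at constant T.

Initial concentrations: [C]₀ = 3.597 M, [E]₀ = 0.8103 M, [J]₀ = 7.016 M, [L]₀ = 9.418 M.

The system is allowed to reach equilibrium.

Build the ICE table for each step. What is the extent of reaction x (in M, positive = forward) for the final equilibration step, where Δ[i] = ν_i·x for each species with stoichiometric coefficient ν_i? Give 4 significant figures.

x = -0.3259 M

Q₀ = 155.4 vs Keq = 36.98 ⇒ Q>K, reverse
Step 1:
                    C           E           J           L
  init          3.597      0.8103       7.016       9.418
  Δ            0.9777      0.3259     -0.3259     -0.9777
  eq            4.575       1.136        6.69        8.44
  solve Keq expr → x = -0.3259; check Q = 36.98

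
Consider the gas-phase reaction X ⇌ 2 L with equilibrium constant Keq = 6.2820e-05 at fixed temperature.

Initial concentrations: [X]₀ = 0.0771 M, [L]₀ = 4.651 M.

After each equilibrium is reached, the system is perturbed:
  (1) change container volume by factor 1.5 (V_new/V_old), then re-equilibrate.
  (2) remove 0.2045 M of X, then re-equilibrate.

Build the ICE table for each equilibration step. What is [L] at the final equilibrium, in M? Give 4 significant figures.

[L]_eq = 0.009353 M

Q₀ = 280.6 vs Keq = 6.2820e-05 ⇒ Q>K, reverse
Step 1:
                   X          L
  init        0.0771      4.651
  Δ            2.319     -4.639
  eq           2.396    0.01227
  solve Keq expr → x = -2.319; check Q = 6.2820e-05
Then change container volume by factor 1.5 (V_new/V_old).
Step 2:
                   X          L
  init         1.598    0.00818
  Δ       -9.1775e-04   0.001835
  eq           1.597    0.01002
  solve Keq expr → x = 9.1775e-04; check Q = 6.2820e-05
Then remove 0.2045 M of X.
Step 3:
                   X          L
  init         1.392    0.01002
  Δ       3.3110e-04 -6.6221e-04
  eq           1.393   0.009353
  solve Keq expr → x = -3.3110e-04; check Q = 6.2820e-05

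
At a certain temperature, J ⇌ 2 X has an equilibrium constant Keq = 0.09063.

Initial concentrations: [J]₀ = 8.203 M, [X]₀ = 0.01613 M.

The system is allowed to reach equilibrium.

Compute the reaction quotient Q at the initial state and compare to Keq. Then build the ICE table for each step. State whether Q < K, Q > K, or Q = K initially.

Q₀ = 3.1717e-05; Q < K (proceeds forward)

Q₀ = 3.1717e-05 vs Keq = 0.09063 ⇒ Q<K, forward
Step 1:
                  J         X
  Initial     8.203   0.01613
  Change    -0.4121    0.8242
  Equil       7.791    0.8403
  solve Keq expr → x = 0.4121; check Q = 0.09063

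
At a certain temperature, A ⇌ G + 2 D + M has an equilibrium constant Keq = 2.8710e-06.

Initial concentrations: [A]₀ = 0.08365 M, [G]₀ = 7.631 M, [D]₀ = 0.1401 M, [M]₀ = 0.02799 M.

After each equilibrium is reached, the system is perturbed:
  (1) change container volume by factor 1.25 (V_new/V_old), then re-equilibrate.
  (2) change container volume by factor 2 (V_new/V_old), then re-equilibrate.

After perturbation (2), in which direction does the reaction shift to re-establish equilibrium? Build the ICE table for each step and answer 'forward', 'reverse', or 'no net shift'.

Direction: forward

Q₀ = 0.05012 vs Keq = 2.8710e-06 ⇒ Q>K, reverse
Step 1:
                  A         G         D         M
  I         0.08365     7.631    0.1401   0.02799
  C         0.02798  -0.02798  -0.05597  -0.02798
  E          0.1116     7.603   0.08413 5.9556e-06
  solve Keq expr → x = -0.02798; check Q = 2.8710e-06
Then change container volume by factor 1.25 (V_new/V_old).
Step 2:
                  A         G         D         M
  I         0.08931     6.082   0.06731 4.7644e-06
  C       -4.5381e-06 4.5381e-06 9.0762e-06 4.5381e-06
  E          0.0893     6.082   0.06731 9.3026e-06
  solve Keq expr → x = 4.5381e-06; check Q = 2.8710e-06
Then change container volume by factor 2 (V_new/V_old).
Step 3:
                  A         G         D         M
  I         0.04465     3.041   0.03366 4.6513e-06
  C       -3.2389e-05 3.2389e-05 6.4778e-05 3.2389e-05
  E         0.04462     3.041   0.03372 3.7040e-05
  solve Keq expr → x = 3.2389e-05; check Q = 2.8710e-06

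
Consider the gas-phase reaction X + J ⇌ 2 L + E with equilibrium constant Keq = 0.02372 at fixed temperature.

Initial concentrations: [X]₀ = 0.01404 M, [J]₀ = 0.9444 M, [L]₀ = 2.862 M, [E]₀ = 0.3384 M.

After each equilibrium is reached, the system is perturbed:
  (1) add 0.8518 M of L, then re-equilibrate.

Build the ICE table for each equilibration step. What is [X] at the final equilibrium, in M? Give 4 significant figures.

Q₀ = 209 vs Keq = 0.02372 ⇒ Q>K, reverse
Step 1:
                   X          J          L          E
  I          0.01404     0.9444      2.862     0.3384
  C           0.3362     0.3362    -0.6724    -0.3362
  E           0.3502      1.281       2.19   0.002219
  solve Keq expr → x = -0.3362; check Q = 0.02372
Then add 0.8518 M of L.
Step 2:
                   X          J          L          E
  I           0.3502      1.281      3.041   0.002219
  C         0.001063   0.001063  -0.002125  -0.001063
  E           0.3513      1.282      3.039   0.001156
  solve Keq expr → x = -0.001063; check Q = 0.02372

[X]_eq = 0.3513 M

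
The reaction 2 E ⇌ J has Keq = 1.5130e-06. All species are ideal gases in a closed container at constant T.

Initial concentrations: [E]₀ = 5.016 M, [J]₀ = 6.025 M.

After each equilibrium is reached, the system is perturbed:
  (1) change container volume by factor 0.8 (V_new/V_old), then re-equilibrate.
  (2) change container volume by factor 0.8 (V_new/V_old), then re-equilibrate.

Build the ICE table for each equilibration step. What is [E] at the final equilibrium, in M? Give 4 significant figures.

Q₀ = 0.2395 vs Keq = 1.5130e-06 ⇒ Q>K, reverse
Step 1:
                    E           J
  Initial       5.016       6.025
  Change        12.05      -6.025
  Equil         17.07  4.4061e-04
  solve Keq expr → x = -6.025; check Q = 1.5130e-06
Then change container volume by factor 0.8 (V_new/V_old).
Step 2:
                    E           J
  Initial       21.33  5.5077e-04
  Change  -2.7535e-04  1.3767e-04
  Equil         21.33  6.8844e-04
  solve Keq expr → x = 1.3767e-04; check Q = 1.5130e-06
Then change container volume by factor 0.8 (V_new/V_old).
Step 3:
                    E           J
  Initial       26.66  8.6055e-04
  Change  -4.3021e-04  2.1510e-04
  Equil         26.66    0.001076
  solve Keq expr → x = 2.1510e-04; check Q = 1.5130e-06

[E]_eq = 26.66 M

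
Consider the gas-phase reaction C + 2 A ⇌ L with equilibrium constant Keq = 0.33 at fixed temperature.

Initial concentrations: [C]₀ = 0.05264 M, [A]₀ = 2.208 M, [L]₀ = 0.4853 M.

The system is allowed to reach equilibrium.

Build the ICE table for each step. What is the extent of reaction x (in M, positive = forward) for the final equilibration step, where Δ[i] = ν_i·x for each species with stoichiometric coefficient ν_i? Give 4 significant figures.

Q₀ = 1.891 vs Keq = 0.33 ⇒ Q>K, reverse
Step 1:
                   C          A          L
  Initial    0.05264      2.208     0.4853
  Change      0.1267     0.2534    -0.1267
  Equil       0.1794      2.461     0.3586
  solve Keq expr → x = -0.1267; check Q = 0.33

x = -0.1267 M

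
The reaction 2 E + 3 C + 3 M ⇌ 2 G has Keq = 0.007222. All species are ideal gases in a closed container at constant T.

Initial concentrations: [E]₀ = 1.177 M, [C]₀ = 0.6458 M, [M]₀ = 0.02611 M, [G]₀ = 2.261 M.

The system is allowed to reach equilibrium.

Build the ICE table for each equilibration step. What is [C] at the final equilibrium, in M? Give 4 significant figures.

[C]_eq = 2.202 M

Q₀ = 7.6972e+05 vs Keq = 0.007222 ⇒ Q>K, reverse
Step 1:
                    E           C           M           G
  Initial       1.177      0.6458     0.02611       2.261
  Change        1.037       1.556       1.556      -1.037
  Equil         2.214       2.202       1.582       1.224
  solve Keq expr → x = -0.5187; check Q = 0.007222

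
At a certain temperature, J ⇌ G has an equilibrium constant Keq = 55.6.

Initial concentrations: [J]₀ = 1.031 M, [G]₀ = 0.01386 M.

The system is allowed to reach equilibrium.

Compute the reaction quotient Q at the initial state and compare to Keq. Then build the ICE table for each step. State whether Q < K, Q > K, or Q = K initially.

Q₀ = 0.01344 vs Keq = 55.6 ⇒ Q<K, forward
Step 1:
                    J           G
  Initial       1.031     0.01386
  Change       -1.013       1.013
  Equil       0.01846       1.026
  solve Keq expr → x = 1.013; check Q = 55.6

Q₀ = 0.01344; Q < K (proceeds forward)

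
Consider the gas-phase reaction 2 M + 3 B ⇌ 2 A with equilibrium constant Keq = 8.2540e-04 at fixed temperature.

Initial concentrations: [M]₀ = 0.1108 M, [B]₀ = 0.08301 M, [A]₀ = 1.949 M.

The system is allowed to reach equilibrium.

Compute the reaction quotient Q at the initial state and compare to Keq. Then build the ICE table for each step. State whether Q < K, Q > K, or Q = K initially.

Q₀ = 5.4094e+05; Q > K (proceeds reverse)

Q₀ = 5.4094e+05 vs Keq = 8.2540e-04 ⇒ Q>K, reverse
Step 1:
                   M          B          A
  I           0.1108    0.08301      1.949
  C             1.72       2.58      -1.72
  E            1.831      2.663     0.2287
  solve Keq expr → x = -0.8602; check Q = 8.2540e-04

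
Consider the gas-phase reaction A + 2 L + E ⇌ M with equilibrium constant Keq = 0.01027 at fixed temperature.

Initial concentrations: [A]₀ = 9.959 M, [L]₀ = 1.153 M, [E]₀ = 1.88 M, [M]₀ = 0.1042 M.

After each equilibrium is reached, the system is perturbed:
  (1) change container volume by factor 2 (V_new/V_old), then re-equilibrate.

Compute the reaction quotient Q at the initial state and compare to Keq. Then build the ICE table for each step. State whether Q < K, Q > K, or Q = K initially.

Q₀ = 0.004186; Q < K (proceeds forward)

Q₀ = 0.004186 vs Keq = 0.01027 ⇒ Q<K, forward
Step 1:
                   A          L          E          M
  init         9.959      1.153       1.88     0.1042
  Δ         -0.07777    -0.1555   -0.07777    0.07777
  eq           9.881     0.9975      1.802      0.182
  solve Keq expr → x = 0.07777; check Q = 0.01027
Then change container volume by factor 2 (V_new/V_old).
Step 2:
                   A          L          E          M
  init         4.941     0.4987     0.9011    0.09098
  Δ          0.07052      0.141    0.07052   -0.07052
  eq           5.011     0.6398     0.9716    0.02047
  solve Keq expr → x = -0.07052; check Q = 0.01027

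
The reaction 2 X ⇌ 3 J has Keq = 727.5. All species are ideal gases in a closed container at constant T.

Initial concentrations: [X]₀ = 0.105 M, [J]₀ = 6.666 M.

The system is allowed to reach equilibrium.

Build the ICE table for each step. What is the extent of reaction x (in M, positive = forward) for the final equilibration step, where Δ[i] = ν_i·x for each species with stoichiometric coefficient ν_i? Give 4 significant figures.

x = -0.2203 M

Q₀ = 2.6867e+04 vs Keq = 727.5 ⇒ Q>K, reverse
Step 1:
                  X         J
  Initial     0.105     6.666
  Change     0.4406   -0.6609
  Equil      0.5456     6.005
  solve Keq expr → x = -0.2203; check Q = 727.5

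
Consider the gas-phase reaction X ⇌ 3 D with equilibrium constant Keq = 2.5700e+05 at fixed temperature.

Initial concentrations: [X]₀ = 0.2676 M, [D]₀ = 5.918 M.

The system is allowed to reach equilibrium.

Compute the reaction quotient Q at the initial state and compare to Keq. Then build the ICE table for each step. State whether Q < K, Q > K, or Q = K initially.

Q₀ = 774.5; Q < K (proceeds forward)

Q₀ = 774.5 vs Keq = 2.5700e+05 ⇒ Q<K, forward
Step 1:
                    X           D
  Initial      0.2676       5.918
  Change      -0.2664      0.7993
  Equil      0.001179       6.717
  solve Keq expr → x = 0.2664; check Q = 2.5700e+05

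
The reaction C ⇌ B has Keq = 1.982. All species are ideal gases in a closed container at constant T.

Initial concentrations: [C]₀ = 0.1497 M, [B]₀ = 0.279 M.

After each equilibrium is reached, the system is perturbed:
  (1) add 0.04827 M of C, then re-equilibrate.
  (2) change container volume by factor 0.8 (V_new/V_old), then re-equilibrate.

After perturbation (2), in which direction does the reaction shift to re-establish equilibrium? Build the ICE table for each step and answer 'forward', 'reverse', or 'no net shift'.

Q₀ = 1.864 vs Keq = 1.982 ⇒ Q<K, forward
Step 1:
                   C          B
  init        0.1497      0.279
  Δ        -0.005937   0.005937
  eq          0.1438     0.2849
  solve Keq expr → x = 0.005937; check Q = 1.982
Then add 0.04827 M of C.
Step 2:
                   C          B
  init         0.192     0.2849
  Δ         -0.03208    0.03208
  eq          0.1599      0.317
  solve Keq expr → x = 0.03208; check Q = 1.982
Then change container volume by factor 0.8 (V_new/V_old).
Step 3:
                   C          B
  init        0.1999     0.3963
  Δ                0          0
  eq          0.1999     0.3963
  solve Keq expr → x = 0; check Q = 1.982

Direction: no net shift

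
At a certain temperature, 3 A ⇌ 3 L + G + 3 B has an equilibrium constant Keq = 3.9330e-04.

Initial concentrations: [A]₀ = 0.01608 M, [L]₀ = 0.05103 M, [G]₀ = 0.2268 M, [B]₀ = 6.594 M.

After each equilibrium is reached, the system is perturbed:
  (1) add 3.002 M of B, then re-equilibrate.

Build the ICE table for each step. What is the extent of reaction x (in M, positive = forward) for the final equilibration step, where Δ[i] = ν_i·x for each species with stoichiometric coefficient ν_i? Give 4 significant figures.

Q₀ = 2078 vs Keq = 3.9330e-04 ⇒ Q>K, reverse
Step 1:
                  A         L         G         B
  I         0.01608   0.05103    0.2268     6.594
  C         0.04979  -0.04979   -0.0166  -0.04979
  E         0.06587   0.00124    0.2102     6.544
  solve Keq expr → x = -0.0166; check Q = 3.9330e-04
Then add 3.002 M of B.
Step 2:
                  A         L         G         B
  I         0.06587   0.00124    0.2102     9.546
  C       3.8486e-04 -3.8486e-04 -1.2829e-04 -3.8486e-04
  E         0.06625 8.5543e-04    0.2101     9.546
  solve Keq expr → x = -1.2829e-04; check Q = 3.9330e-04

x = -1.2829e-04 M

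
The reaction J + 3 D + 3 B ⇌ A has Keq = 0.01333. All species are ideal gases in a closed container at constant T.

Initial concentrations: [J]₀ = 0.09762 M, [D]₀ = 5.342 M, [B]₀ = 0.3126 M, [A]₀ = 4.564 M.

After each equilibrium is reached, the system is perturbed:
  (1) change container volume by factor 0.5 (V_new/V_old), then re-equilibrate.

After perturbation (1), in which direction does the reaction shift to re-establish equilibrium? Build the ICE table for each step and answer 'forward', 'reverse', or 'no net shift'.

Q₀ = 10.04 vs Keq = 0.01333 ⇒ Q>K, reverse
Step 1:
                   J          D          B          A
  init       0.09762      5.342     0.3126      4.564
  Δ           0.3564      1.069      1.069    -0.3564
  eq           0.454      6.411      1.382      4.208
  solve Keq expr → x = -0.3564; check Q = 0.01333
Then change container volume by factor 0.5 (V_new/V_old).
Step 2:
                   J          D          B          A
  init         0.908      12.82      2.764      8.415
  Δ          -0.5521     -1.656     -1.656     0.5521
  eq          0.3559      11.17      1.107      8.967
  solve Keq expr → x = 0.5521; check Q = 0.01333

Direction: forward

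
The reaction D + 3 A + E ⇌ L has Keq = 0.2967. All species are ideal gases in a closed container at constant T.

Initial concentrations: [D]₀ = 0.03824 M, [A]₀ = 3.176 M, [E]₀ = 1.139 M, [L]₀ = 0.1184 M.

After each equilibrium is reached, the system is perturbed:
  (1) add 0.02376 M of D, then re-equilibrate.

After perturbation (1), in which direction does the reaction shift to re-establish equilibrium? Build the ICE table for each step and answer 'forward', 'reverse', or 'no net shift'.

Direction: forward

Q₀ = 0.08485 vs Keq = 0.2967 ⇒ Q<K, forward
Step 1:
                   D          A          E          L
  I          0.03824      3.176      1.139     0.1184
  C         -0.02387    -0.0716   -0.02387    0.02387
  E          0.01437      3.104      1.115     0.1423
  solve Keq expr → x = 0.02387; check Q = 0.2967
Then add 0.02376 M of D.
Step 2:
                   D          A          E          L
  I          0.03813      3.104      1.115     0.1423
  C         -0.02037    -0.0611   -0.02037    0.02037
  E          0.01776      3.043      1.095     0.1626
  solve Keq expr → x = 0.02037; check Q = 0.2967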